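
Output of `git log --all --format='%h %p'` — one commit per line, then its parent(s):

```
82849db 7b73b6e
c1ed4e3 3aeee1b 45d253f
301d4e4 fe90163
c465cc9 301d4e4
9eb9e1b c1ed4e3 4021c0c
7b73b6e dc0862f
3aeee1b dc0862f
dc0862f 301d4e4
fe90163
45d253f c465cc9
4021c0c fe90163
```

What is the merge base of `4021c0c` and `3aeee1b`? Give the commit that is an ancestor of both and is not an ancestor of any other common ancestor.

Ancestors of 4021c0c: {4021c0c, fe90163}.
Ancestors of 3aeee1b: {301d4e4, 3aeee1b, dc0862f, fe90163}.
Common ancestors: {fe90163}.
The only common ancestor is fe90163, so it is the merge base.

fe90163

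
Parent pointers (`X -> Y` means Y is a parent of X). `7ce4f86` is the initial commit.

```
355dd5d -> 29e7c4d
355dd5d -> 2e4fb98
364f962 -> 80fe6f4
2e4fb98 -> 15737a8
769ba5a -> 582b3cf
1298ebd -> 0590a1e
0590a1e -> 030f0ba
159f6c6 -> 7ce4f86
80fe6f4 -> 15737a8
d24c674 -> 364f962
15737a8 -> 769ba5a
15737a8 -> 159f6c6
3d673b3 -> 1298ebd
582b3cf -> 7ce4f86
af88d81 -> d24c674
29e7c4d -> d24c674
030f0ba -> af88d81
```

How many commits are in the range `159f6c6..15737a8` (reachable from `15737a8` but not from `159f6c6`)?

Reachable from 15737a8: {15737a8, 159f6c6, 582b3cf, 769ba5a, 7ce4f86}.
Reachable from 159f6c6: {159f6c6, 7ce4f86}.
In 15737a8's history but not 159f6c6's: {15737a8, 582b3cf, 769ba5a} — 3 commits.

3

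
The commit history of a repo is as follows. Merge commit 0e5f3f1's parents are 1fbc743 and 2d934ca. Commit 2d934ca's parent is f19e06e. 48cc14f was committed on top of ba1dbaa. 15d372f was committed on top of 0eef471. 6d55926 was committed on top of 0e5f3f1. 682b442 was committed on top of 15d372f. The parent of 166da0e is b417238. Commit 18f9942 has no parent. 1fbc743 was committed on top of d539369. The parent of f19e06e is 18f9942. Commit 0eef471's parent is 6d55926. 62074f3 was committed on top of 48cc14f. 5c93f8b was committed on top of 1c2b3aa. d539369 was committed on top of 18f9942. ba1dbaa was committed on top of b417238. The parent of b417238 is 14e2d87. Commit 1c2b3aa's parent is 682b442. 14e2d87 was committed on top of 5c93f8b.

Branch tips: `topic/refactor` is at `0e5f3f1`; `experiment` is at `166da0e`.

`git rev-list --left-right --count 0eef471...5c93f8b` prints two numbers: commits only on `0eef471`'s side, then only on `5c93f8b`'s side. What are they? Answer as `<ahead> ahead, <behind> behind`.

0 ahead, 4 behind

Reachable from 0eef471: {0e5f3f1, 0eef471, 18f9942, 1fbc743, 2d934ca, 6d55926, d539369, f19e06e}.
Reachable from 5c93f8b: {0e5f3f1, 0eef471, 15d372f, 18f9942, 1c2b3aa, 1fbc743, 2d934ca, 5c93f8b, 682b442, 6d55926, d539369, f19e06e}.
Only in 0eef471's history (ahead): {} — 0.
Only in 5c93f8b's history (behind): {15d372f, 1c2b3aa, 5c93f8b, 682b442} — 4.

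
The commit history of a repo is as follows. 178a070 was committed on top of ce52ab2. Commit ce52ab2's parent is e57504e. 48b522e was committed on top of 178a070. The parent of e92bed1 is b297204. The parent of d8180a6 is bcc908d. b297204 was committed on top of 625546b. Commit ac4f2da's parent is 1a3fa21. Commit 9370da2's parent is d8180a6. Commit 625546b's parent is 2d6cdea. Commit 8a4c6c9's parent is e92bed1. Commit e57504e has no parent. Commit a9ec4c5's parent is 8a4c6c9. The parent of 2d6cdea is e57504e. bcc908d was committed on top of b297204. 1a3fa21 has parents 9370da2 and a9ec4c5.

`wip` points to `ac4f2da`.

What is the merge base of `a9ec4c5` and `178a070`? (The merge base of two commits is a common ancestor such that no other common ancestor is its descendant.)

e57504e

Ancestors of a9ec4c5: {2d6cdea, 625546b, 8a4c6c9, a9ec4c5, b297204, e57504e, e92bed1}.
Ancestors of 178a070: {178a070, ce52ab2, e57504e}.
Common ancestors: {e57504e}.
The only common ancestor is e57504e, so it is the merge base.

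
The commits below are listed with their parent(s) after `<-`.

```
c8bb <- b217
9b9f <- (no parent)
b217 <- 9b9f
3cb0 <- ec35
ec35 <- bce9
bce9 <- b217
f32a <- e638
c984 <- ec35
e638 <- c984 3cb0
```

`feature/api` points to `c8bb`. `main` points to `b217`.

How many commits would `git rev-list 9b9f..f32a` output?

Reachable from f32a: {3cb0, 9b9f, b217, bce9, c984, e638, ec35, f32a}.
Reachable from 9b9f: {9b9f}.
In f32a's history but not 9b9f's: {3cb0, b217, bce9, c984, e638, ec35, f32a} — 7 commits.

7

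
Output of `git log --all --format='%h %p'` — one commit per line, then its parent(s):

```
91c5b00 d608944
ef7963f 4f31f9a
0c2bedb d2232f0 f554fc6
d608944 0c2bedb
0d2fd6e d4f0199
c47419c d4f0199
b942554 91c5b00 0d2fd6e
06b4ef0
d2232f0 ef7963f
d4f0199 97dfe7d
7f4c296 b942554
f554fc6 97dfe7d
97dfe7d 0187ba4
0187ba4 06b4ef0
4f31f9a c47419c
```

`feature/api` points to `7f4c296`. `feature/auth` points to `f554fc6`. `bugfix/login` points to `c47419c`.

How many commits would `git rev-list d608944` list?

11

Walking parent pointers from d608944: reachable set = {0187ba4, 06b4ef0, 0c2bedb, 4f31f9a, 97dfe7d, c47419c, d2232f0, d4f0199, d608944, ef7963f, f554fc6}.
That is 11 commits.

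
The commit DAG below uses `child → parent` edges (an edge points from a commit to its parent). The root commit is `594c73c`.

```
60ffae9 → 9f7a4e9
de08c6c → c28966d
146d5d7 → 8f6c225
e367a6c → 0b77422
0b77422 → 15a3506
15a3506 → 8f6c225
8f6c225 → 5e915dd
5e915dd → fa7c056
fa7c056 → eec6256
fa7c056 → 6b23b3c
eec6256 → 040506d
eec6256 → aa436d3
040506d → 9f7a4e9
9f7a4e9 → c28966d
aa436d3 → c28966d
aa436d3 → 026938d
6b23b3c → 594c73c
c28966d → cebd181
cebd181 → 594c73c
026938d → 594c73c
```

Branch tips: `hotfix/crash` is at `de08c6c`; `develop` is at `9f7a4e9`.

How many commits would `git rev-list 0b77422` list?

Walking parent pointers from 0b77422: reachable set = {026938d, 040506d, 0b77422, 15a3506, 594c73c, 5e915dd, 6b23b3c, 8f6c225, 9f7a4e9, aa436d3, c28966d, cebd181, eec6256, fa7c056}.
That is 14 commits.

14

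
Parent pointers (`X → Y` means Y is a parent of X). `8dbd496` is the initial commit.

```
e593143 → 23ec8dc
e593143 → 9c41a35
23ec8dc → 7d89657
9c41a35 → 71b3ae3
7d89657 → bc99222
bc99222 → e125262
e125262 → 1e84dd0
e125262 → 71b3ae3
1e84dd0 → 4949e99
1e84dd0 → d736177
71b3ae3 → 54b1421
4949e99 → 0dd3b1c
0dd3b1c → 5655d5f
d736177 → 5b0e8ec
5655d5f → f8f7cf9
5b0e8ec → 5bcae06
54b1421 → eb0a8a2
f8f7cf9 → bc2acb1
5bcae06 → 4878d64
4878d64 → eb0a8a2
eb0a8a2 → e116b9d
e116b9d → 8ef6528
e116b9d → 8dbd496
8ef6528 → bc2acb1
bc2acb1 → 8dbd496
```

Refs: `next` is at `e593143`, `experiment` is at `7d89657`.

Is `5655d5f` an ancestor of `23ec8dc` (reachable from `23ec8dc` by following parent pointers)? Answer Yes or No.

Yes

Ancestors of 23ec8dc (commits reachable by following parents): {0dd3b1c, 1e84dd0, 23ec8dc, 4878d64, 4949e99, 54b1421, 5655d5f, 5b0e8ec, 5bcae06, 71b3ae3, 7d89657, 8dbd496, 8ef6528, bc2acb1, bc99222, d736177, e116b9d, e125262, eb0a8a2, f8f7cf9}.
5655d5f is in that set, so it is an ancestor of 23ec8dc.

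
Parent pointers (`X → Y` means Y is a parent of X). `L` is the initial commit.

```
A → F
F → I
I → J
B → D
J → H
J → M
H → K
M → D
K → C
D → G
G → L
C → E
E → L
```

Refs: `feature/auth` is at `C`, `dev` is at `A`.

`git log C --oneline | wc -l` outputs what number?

3

Walking parent pointers from C: reachable set = {C, E, L}.
That is 3 commits.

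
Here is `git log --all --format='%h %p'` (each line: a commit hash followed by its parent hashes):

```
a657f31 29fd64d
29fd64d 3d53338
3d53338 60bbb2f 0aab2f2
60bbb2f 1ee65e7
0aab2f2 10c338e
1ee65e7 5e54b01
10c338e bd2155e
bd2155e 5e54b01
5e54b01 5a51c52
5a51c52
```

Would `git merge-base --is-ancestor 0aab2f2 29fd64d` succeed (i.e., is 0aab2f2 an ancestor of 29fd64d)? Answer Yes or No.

Ancestors of 29fd64d (commits reachable by following parents): {0aab2f2, 10c338e, 1ee65e7, 29fd64d, 3d53338, 5a51c52, 5e54b01, 60bbb2f, bd2155e}.
0aab2f2 is in that set, so it is an ancestor of 29fd64d.

Yes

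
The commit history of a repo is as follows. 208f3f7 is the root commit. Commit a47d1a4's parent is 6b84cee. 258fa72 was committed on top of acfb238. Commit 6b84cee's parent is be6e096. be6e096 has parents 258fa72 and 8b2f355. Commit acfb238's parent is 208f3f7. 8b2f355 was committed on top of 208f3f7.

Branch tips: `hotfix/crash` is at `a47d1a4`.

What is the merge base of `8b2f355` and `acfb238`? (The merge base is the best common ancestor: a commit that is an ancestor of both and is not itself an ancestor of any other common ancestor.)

Ancestors of 8b2f355: {208f3f7, 8b2f355}.
Ancestors of acfb238: {208f3f7, acfb238}.
Common ancestors: {208f3f7}.
The only common ancestor is 208f3f7, so it is the merge base.

208f3f7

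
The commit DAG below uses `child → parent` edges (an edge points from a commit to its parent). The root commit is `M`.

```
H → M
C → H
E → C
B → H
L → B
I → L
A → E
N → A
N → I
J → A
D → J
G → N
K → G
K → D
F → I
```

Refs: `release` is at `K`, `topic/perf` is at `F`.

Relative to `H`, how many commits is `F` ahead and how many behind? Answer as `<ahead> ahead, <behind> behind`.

4 ahead, 0 behind

Reachable from F: {B, F, H, I, L, M}.
Reachable from H: {H, M}.
Only in F's history (ahead): {B, F, I, L} — 4.
Only in H's history (behind): {} — 0.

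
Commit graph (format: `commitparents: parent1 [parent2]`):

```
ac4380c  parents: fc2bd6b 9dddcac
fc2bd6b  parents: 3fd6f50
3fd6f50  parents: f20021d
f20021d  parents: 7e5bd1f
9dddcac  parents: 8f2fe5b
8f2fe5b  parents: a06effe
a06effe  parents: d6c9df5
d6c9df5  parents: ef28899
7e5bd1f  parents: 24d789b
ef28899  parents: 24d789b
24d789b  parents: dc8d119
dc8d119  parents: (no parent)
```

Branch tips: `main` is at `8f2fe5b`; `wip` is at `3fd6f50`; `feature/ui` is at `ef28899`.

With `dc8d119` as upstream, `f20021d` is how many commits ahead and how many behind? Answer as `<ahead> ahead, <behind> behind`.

3 ahead, 0 behind

Reachable from f20021d: {24d789b, 7e5bd1f, dc8d119, f20021d}.
Reachable from dc8d119: {dc8d119}.
Only in f20021d's history (ahead): {24d789b, 7e5bd1f, f20021d} — 3.
Only in dc8d119's history (behind): {} — 0.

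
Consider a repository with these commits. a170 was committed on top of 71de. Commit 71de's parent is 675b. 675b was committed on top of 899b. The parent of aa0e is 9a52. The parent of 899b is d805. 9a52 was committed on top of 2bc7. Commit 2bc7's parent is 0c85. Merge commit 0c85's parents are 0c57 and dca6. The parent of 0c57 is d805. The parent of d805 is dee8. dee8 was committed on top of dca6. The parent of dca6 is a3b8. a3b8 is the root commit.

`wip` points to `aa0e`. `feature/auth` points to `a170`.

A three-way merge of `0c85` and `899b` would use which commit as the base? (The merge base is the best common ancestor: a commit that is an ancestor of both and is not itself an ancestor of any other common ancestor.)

Ancestors of 0c85: {0c57, 0c85, a3b8, d805, dca6, dee8}.
Ancestors of 899b: {899b, a3b8, d805, dca6, dee8}.
Common ancestors: {a3b8, d805, dca6, dee8}.
Among these, d805 is not an ancestor of any other common ancestor — it is the merge base.

d805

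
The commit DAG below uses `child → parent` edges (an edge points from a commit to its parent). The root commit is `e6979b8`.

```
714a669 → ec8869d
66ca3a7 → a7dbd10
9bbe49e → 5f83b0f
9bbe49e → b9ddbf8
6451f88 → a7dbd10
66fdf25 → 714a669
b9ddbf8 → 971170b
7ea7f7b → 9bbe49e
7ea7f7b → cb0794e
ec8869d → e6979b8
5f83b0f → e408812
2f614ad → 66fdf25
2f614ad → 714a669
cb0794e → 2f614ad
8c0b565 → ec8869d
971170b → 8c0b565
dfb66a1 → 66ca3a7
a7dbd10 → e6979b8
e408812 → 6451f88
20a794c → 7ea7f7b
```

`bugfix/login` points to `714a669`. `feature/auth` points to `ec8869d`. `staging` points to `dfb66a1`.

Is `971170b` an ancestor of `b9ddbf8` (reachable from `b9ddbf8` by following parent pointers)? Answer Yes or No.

Yes

Ancestors of b9ddbf8 (commits reachable by following parents): {8c0b565, 971170b, b9ddbf8, e6979b8, ec8869d}.
971170b is in that set, so it is an ancestor of b9ddbf8.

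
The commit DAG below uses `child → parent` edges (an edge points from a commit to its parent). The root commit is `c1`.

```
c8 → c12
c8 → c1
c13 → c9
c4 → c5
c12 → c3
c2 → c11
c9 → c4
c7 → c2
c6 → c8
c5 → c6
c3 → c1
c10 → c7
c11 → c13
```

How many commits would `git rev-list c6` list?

5

Walking parent pointers from c6: reachable set = {c1, c12, c3, c6, c8}.
That is 5 commits.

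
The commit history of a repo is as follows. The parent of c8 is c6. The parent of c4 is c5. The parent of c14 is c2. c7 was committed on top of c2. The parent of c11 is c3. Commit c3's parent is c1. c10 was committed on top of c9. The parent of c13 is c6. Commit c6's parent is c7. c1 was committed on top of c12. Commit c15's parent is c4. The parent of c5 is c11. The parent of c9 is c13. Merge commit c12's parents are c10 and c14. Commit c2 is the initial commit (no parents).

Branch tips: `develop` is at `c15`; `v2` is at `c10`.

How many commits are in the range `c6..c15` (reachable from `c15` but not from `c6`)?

11

Reachable from c15: {c1, c10, c11, c12, c13, c14, c15, c2, c3, c4, c5, c6, c7, c9}.
Reachable from c6: {c2, c6, c7}.
In c15's history but not c6's: {c1, c10, c11, c12, c13, c14, c15, c3, c4, c5, c9} — 11 commits.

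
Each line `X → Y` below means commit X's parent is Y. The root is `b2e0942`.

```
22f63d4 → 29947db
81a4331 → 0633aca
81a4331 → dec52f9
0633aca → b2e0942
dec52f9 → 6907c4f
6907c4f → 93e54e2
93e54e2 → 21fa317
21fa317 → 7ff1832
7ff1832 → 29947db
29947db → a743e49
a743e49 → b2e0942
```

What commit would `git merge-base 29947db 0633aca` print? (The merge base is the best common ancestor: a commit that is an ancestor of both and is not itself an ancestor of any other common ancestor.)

b2e0942

Ancestors of 29947db: {29947db, a743e49, b2e0942}.
Ancestors of 0633aca: {0633aca, b2e0942}.
Common ancestors: {b2e0942}.
The only common ancestor is b2e0942, so it is the merge base.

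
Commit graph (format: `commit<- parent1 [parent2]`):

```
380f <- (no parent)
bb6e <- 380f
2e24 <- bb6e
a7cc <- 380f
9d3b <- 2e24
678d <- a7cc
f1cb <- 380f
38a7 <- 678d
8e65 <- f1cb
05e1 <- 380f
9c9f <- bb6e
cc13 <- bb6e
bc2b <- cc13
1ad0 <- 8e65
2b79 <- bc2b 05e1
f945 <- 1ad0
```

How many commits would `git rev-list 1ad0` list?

4

Walking parent pointers from 1ad0: reachable set = {1ad0, 380f, 8e65, f1cb}.
That is 4 commits.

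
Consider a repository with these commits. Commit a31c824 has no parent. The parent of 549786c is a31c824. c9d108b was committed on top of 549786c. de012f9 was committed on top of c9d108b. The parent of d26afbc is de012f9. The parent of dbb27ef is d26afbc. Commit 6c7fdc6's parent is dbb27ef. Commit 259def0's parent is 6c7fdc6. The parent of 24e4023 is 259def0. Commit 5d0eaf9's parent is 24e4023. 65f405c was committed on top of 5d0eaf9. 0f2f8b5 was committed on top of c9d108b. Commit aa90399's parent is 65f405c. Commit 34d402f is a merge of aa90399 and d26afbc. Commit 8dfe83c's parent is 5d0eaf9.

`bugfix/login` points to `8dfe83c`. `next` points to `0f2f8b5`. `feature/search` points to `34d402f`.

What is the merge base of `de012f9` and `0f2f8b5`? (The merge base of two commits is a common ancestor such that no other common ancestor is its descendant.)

c9d108b

Ancestors of de012f9: {549786c, a31c824, c9d108b, de012f9}.
Ancestors of 0f2f8b5: {0f2f8b5, 549786c, a31c824, c9d108b}.
Common ancestors: {549786c, a31c824, c9d108b}.
Among these, c9d108b is not an ancestor of any other common ancestor — it is the merge base.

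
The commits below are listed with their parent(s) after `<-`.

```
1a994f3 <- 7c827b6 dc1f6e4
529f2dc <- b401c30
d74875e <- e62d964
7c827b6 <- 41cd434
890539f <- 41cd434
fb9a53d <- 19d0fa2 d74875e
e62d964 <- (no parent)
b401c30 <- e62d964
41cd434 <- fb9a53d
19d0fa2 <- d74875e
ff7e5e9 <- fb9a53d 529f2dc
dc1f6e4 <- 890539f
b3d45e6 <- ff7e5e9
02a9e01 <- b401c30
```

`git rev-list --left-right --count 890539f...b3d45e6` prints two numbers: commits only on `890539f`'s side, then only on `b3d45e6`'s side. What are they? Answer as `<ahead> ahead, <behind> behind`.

2 ahead, 4 behind

Reachable from 890539f: {19d0fa2, 41cd434, 890539f, d74875e, e62d964, fb9a53d}.
Reachable from b3d45e6: {19d0fa2, 529f2dc, b3d45e6, b401c30, d74875e, e62d964, fb9a53d, ff7e5e9}.
Only in 890539f's history (ahead): {41cd434, 890539f} — 2.
Only in b3d45e6's history (behind): {529f2dc, b3d45e6, b401c30, ff7e5e9} — 4.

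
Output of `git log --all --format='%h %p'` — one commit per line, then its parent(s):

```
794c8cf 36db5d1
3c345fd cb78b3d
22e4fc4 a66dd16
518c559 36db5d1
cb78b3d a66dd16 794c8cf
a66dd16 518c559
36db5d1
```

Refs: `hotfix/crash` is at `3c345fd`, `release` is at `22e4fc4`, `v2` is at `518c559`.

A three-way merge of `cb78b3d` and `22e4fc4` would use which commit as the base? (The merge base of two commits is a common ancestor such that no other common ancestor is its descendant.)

Ancestors of cb78b3d: {36db5d1, 518c559, 794c8cf, a66dd16, cb78b3d}.
Ancestors of 22e4fc4: {22e4fc4, 36db5d1, 518c559, a66dd16}.
Common ancestors: {36db5d1, 518c559, a66dd16}.
Among these, a66dd16 is not an ancestor of any other common ancestor — it is the merge base.

a66dd16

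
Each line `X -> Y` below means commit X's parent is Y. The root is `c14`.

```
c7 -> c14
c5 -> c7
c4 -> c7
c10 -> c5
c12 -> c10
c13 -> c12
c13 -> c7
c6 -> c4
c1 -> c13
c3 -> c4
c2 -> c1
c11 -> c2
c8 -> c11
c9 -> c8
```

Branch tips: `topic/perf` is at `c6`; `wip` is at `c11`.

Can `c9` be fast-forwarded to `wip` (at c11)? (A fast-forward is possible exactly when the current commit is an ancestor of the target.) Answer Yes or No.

No

A fast-forward from c9 to c11 is possible iff c9 is an ancestor of c11.
Ancestors of c11: {c1, c10, c11, c12, c13, c14, c2, c5, c7}.
c9 is not among them, so fast-forward is not possible.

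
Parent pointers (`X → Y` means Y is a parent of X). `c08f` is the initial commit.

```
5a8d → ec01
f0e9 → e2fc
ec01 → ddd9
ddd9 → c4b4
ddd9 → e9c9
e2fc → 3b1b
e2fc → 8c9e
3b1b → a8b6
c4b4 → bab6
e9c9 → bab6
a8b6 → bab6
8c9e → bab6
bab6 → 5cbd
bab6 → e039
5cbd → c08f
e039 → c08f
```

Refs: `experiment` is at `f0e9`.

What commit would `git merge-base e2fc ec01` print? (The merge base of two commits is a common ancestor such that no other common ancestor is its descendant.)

Ancestors of e2fc: {3b1b, 5cbd, 8c9e, a8b6, bab6, c08f, e039, e2fc}.
Ancestors of ec01: {5cbd, bab6, c08f, c4b4, ddd9, e039, e9c9, ec01}.
Common ancestors: {5cbd, bab6, c08f, e039}.
Among these, bab6 is not an ancestor of any other common ancestor — it is the merge base.

bab6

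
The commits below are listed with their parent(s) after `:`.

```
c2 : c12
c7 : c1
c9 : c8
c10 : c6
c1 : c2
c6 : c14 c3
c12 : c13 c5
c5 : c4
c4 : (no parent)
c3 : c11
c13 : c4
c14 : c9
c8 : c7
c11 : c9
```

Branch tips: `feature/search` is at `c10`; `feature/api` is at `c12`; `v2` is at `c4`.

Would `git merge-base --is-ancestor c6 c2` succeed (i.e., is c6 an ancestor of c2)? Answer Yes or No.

Ancestors of c2: {c12, c13, c2, c4, c5}.
c6 is not in that set, so it is not an ancestor of c2.

No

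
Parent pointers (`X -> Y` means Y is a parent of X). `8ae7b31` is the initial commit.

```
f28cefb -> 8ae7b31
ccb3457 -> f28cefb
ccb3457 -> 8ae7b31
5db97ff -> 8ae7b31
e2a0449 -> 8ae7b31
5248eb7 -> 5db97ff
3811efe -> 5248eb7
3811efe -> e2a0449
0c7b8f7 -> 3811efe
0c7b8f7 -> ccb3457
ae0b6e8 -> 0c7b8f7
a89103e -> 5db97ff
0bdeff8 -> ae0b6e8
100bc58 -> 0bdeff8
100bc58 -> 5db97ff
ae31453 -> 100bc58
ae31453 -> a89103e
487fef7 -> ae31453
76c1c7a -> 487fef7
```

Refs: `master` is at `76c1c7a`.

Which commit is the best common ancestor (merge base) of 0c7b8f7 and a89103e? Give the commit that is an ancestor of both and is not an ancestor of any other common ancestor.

Ancestors of 0c7b8f7: {0c7b8f7, 3811efe, 5248eb7, 5db97ff, 8ae7b31, ccb3457, e2a0449, f28cefb}.
Ancestors of a89103e: {5db97ff, 8ae7b31, a89103e}.
Common ancestors: {5db97ff, 8ae7b31}.
Among these, 5db97ff is not an ancestor of any other common ancestor — it is the merge base.

5db97ff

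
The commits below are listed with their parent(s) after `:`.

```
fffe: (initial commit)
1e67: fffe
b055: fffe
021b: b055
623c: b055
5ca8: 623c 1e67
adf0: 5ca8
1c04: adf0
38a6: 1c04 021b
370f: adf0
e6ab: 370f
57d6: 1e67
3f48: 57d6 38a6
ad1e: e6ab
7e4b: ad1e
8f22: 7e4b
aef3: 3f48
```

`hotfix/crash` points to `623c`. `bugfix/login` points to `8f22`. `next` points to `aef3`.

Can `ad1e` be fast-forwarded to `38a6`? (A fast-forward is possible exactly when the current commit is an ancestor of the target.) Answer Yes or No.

A fast-forward from ad1e to 38a6 is possible iff ad1e is an ancestor of 38a6.
Ancestors of 38a6: {021b, 1c04, 1e67, 38a6, 5ca8, 623c, adf0, b055, fffe}.
ad1e is not among them, so fast-forward is not possible.

No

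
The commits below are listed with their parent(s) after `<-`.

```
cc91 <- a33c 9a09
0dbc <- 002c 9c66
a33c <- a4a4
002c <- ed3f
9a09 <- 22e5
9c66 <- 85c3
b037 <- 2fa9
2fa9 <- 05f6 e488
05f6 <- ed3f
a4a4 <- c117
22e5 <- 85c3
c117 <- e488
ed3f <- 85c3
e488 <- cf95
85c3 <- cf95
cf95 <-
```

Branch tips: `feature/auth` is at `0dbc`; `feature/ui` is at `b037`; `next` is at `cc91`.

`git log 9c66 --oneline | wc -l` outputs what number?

Walking parent pointers from 9c66: reachable set = {85c3, 9c66, cf95}.
That is 3 commits.

3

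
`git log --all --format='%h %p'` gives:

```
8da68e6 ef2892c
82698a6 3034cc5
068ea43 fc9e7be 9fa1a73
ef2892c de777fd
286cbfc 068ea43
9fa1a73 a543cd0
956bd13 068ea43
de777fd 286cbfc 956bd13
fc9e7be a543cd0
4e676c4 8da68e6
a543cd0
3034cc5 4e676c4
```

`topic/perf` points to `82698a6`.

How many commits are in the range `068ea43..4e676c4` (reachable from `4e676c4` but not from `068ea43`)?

Reachable from 4e676c4: {068ea43, 286cbfc, 4e676c4, 8da68e6, 956bd13, 9fa1a73, a543cd0, de777fd, ef2892c, fc9e7be}.
Reachable from 068ea43: {068ea43, 9fa1a73, a543cd0, fc9e7be}.
In 4e676c4's history but not 068ea43's: {286cbfc, 4e676c4, 8da68e6, 956bd13, de777fd, ef2892c} — 6 commits.

6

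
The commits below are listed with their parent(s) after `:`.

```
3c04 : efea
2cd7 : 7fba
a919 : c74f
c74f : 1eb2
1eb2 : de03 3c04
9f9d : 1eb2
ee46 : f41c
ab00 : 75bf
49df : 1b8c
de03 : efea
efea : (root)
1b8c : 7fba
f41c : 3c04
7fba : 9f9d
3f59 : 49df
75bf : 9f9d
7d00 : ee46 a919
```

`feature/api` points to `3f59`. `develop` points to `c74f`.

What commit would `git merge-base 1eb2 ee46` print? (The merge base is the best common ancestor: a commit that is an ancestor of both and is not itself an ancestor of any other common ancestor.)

3c04

Ancestors of 1eb2: {1eb2, 3c04, de03, efea}.
Ancestors of ee46: {3c04, ee46, efea, f41c}.
Common ancestors: {3c04, efea}.
Among these, 3c04 is not an ancestor of any other common ancestor — it is the merge base.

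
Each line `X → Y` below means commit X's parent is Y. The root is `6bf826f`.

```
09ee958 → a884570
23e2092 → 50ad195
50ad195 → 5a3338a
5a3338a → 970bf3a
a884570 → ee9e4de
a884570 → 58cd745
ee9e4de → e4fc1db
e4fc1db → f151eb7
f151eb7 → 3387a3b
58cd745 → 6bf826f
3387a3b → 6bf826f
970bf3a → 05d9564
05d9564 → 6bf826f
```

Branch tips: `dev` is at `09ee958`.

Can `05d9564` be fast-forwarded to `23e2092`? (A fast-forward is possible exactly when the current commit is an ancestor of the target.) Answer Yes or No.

A fast-forward from 05d9564 to 23e2092 is possible iff 05d9564 is an ancestor of 23e2092.
Ancestors of 23e2092: {05d9564, 23e2092, 50ad195, 5a3338a, 6bf826f, 970bf3a}.
05d9564 is among them, so fast-forward is possible.

Yes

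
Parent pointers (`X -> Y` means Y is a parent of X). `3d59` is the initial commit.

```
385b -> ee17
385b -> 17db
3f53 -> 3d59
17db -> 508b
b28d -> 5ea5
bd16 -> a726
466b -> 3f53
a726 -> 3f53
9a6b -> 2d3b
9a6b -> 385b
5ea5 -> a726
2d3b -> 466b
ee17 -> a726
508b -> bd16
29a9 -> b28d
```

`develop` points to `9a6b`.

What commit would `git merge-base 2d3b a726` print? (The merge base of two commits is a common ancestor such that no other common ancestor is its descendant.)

3f53

Ancestors of 2d3b: {2d3b, 3d59, 3f53, 466b}.
Ancestors of a726: {3d59, 3f53, a726}.
Common ancestors: {3d59, 3f53}.
Among these, 3f53 is not an ancestor of any other common ancestor — it is the merge base.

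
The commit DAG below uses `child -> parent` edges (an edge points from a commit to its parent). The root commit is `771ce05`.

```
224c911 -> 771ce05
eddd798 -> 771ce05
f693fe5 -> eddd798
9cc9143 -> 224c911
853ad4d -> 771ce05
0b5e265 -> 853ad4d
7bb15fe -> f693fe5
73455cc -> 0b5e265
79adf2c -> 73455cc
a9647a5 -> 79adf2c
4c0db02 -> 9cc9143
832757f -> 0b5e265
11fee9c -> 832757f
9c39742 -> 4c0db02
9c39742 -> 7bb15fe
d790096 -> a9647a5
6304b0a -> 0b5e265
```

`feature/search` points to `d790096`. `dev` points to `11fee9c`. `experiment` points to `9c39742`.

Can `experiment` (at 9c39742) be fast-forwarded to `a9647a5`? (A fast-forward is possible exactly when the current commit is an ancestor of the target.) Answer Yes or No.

No

A fast-forward from 9c39742 to a9647a5 is possible iff 9c39742 is an ancestor of a9647a5.
Ancestors of a9647a5: {0b5e265, 73455cc, 771ce05, 79adf2c, 853ad4d, a9647a5}.
9c39742 is not among them, so fast-forward is not possible.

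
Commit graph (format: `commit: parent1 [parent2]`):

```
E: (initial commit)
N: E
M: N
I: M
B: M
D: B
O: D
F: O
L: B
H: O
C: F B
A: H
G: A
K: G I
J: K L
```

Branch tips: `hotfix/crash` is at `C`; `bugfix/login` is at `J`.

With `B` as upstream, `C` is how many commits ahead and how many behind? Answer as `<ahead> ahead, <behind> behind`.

Reachable from C: {B, C, D, E, F, M, N, O}.
Reachable from B: {B, E, M, N}.
Only in C's history (ahead): {C, D, F, O} — 4.
Only in B's history (behind): {} — 0.

4 ahead, 0 behind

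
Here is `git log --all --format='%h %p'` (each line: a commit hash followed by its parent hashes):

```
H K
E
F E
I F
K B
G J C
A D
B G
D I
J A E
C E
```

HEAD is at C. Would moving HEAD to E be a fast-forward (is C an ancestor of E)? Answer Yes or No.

A fast-forward from C to E is possible iff C is an ancestor of E.
Ancestors of E: {E}.
C is not among them, so fast-forward is not possible.

No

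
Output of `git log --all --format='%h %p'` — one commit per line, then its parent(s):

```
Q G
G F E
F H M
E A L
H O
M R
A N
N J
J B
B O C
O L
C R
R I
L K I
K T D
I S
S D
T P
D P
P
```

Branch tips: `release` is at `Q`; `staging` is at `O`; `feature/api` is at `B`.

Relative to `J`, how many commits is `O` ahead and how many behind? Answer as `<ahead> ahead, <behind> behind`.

Reachable from O: {D, I, K, L, O, P, S, T}.
Reachable from J: {B, C, D, I, J, K, L, O, P, R, S, T}.
Only in O's history (ahead): {} — 0.
Only in J's history (behind): {B, C, J, R} — 4.

0 ahead, 4 behind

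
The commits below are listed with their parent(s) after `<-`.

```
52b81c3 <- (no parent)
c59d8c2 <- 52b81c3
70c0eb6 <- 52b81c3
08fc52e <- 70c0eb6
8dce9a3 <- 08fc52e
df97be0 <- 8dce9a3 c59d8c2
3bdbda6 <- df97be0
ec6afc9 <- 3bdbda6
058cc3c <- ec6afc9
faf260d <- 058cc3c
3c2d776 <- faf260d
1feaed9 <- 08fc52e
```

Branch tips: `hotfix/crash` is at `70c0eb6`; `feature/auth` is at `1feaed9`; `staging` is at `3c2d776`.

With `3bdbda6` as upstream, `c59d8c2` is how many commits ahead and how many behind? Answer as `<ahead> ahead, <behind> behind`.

0 ahead, 5 behind

Reachable from c59d8c2: {52b81c3, c59d8c2}.
Reachable from 3bdbda6: {08fc52e, 3bdbda6, 52b81c3, 70c0eb6, 8dce9a3, c59d8c2, df97be0}.
Only in c59d8c2's history (ahead): {} — 0.
Only in 3bdbda6's history (behind): {08fc52e, 3bdbda6, 70c0eb6, 8dce9a3, df97be0} — 5.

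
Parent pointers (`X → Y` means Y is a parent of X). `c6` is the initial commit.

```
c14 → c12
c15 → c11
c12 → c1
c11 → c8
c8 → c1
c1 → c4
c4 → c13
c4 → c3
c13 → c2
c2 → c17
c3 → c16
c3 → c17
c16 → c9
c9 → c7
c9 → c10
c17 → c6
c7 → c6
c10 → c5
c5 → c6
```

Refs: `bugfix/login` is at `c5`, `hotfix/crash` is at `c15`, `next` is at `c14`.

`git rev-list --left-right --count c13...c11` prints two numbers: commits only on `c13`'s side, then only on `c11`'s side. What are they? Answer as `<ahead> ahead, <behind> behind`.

0 ahead, 10 behind

Reachable from c13: {c13, c17, c2, c6}.
Reachable from c11: {c1, c10, c11, c13, c16, c17, c2, c3, c4, c5, c6, c7, c8, c9}.
Only in c13's history (ahead): {} — 0.
Only in c11's history (behind): {c1, c10, c11, c16, c3, c4, c5, c7, c8, c9} — 10.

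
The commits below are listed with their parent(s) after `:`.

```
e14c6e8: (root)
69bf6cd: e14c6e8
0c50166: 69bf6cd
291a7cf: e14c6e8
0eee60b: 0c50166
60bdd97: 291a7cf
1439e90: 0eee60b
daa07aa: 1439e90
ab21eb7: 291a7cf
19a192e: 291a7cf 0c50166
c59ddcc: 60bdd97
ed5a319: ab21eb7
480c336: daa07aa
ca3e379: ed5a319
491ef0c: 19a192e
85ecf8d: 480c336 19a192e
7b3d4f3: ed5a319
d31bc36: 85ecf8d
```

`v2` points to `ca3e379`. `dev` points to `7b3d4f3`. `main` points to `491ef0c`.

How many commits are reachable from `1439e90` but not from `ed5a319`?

4

Reachable from 1439e90: {0c50166, 0eee60b, 1439e90, 69bf6cd, e14c6e8}.
Reachable from ed5a319: {291a7cf, ab21eb7, e14c6e8, ed5a319}.
In 1439e90's history but not ed5a319's: {0c50166, 0eee60b, 1439e90, 69bf6cd} — 4 commits.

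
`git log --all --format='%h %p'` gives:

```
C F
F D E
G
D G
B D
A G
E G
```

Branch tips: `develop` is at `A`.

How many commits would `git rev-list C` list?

Walking parent pointers from C: reachable set = {C, D, E, F, G}.
That is 5 commits.

5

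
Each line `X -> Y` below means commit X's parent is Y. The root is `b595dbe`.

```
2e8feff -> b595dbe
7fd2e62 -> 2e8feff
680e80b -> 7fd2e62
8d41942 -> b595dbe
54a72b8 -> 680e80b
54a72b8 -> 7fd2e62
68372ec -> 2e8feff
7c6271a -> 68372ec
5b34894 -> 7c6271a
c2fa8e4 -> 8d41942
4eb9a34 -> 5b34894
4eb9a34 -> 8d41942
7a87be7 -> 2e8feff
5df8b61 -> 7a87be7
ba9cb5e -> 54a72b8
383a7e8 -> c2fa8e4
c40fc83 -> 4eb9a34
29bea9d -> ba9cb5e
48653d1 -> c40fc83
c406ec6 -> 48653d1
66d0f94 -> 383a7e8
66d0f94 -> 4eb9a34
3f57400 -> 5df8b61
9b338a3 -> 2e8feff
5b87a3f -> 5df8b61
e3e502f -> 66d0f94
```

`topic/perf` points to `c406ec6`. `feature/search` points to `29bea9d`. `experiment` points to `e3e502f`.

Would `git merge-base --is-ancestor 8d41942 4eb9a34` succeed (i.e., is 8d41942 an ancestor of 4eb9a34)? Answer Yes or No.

Yes

Ancestors of 4eb9a34 (commits reachable by following parents): {2e8feff, 4eb9a34, 5b34894, 68372ec, 7c6271a, 8d41942, b595dbe}.
8d41942 is in that set, so it is an ancestor of 4eb9a34.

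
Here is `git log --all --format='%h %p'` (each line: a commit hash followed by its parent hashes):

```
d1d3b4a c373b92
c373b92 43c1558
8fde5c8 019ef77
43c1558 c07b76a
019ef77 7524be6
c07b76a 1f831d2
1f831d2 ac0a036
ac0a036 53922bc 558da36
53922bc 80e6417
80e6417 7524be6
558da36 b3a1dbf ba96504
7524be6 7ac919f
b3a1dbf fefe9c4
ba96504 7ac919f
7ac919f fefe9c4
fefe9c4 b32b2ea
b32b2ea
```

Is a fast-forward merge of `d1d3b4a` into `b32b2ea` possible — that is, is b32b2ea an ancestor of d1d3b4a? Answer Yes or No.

A fast-forward from b32b2ea to d1d3b4a is possible iff b32b2ea is an ancestor of d1d3b4a.
Ancestors of d1d3b4a: {1f831d2, 43c1558, 53922bc, 558da36, 7524be6, 7ac919f, 80e6417, ac0a036, b32b2ea, b3a1dbf, ba96504, c07b76a, c373b92, d1d3b4a, fefe9c4}.
b32b2ea is among them, so fast-forward is possible.

Yes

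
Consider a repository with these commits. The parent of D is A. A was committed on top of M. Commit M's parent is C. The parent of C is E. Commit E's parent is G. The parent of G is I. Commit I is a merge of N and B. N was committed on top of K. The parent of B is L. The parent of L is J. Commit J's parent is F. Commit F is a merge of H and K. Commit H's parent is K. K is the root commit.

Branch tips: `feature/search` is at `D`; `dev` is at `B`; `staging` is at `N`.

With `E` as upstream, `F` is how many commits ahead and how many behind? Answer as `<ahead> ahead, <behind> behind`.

0 ahead, 7 behind

Reachable from F: {F, H, K}.
Reachable from E: {B, E, F, G, H, I, J, K, L, N}.
Only in F's history (ahead): {} — 0.
Only in E's history (behind): {B, E, G, I, J, L, N} — 7.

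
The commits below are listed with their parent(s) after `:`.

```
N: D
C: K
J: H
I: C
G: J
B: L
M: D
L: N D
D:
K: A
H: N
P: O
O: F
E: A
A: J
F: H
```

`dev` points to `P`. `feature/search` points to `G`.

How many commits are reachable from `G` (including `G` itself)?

5

Walking parent pointers from G: reachable set = {D, G, H, J, N}.
That is 5 commits.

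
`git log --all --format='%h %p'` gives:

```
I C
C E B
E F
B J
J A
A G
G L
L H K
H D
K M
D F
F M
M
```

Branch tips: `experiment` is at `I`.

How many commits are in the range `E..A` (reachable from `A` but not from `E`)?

6

Reachable from A: {A, D, F, G, H, K, L, M}.
Reachable from E: {E, F, M}.
In A's history but not E's: {A, D, G, H, K, L} — 6 commits.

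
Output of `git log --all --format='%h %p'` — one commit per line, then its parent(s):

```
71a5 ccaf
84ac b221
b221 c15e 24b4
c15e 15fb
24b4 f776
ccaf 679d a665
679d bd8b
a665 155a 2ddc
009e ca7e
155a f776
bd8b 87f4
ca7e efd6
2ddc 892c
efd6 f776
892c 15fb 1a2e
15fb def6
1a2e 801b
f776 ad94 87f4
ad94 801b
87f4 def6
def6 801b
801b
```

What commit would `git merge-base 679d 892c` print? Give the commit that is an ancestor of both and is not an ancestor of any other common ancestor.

def6

Ancestors of 679d: {679d, 801b, 87f4, bd8b, def6}.
Ancestors of 892c: {15fb, 1a2e, 801b, 892c, def6}.
Common ancestors: {801b, def6}.
Among these, def6 is not an ancestor of any other common ancestor — it is the merge base.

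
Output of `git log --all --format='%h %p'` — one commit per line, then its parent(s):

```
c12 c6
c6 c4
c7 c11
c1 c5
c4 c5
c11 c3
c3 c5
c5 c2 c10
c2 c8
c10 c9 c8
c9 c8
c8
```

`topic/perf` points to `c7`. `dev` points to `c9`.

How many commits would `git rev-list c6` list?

7

Walking parent pointers from c6: reachable set = {c10, c2, c4, c5, c6, c8, c9}.
That is 7 commits.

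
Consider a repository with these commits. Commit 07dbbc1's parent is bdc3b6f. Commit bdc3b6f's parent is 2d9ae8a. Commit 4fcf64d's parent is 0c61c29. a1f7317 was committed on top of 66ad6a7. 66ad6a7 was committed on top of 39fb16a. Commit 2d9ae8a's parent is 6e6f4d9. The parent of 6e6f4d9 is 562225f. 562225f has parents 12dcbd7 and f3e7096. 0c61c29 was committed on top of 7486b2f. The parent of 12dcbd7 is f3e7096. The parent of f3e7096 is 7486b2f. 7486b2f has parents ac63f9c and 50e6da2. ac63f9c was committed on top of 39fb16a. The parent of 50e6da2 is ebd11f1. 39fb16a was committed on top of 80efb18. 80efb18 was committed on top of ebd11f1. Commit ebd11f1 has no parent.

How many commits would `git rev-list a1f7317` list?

Walking parent pointers from a1f7317: reachable set = {39fb16a, 66ad6a7, 80efb18, a1f7317, ebd11f1}.
That is 5 commits.

5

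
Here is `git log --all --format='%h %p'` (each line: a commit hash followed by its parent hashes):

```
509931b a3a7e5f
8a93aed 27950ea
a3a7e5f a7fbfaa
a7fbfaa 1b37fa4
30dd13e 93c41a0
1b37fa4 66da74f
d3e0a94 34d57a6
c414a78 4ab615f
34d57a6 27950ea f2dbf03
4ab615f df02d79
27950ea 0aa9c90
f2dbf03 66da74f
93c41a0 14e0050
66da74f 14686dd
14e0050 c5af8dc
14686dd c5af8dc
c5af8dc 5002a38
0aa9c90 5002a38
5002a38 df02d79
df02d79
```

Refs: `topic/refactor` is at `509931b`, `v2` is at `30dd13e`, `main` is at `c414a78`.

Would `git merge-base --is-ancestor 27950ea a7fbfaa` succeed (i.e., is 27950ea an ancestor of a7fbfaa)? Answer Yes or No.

No

Ancestors of a7fbfaa: {14686dd, 1b37fa4, 5002a38, 66da74f, a7fbfaa, c5af8dc, df02d79}.
27950ea is not in that set, so it is not an ancestor of a7fbfaa.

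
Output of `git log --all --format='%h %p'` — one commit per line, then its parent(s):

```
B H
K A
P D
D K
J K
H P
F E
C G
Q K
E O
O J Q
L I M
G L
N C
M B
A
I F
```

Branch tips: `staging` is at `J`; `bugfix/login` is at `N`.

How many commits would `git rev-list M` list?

7

Walking parent pointers from M: reachable set = {A, B, D, H, K, M, P}.
That is 7 commits.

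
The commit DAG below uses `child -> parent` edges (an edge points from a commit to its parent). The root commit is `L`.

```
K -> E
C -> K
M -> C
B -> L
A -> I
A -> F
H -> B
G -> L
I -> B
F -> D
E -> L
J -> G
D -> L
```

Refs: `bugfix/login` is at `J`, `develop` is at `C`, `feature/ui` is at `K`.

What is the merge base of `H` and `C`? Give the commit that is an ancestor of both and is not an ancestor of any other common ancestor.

Ancestors of H: {B, H, L}.
Ancestors of C: {C, E, K, L}.
Common ancestors: {L}.
The only common ancestor is L, so it is the merge base.

L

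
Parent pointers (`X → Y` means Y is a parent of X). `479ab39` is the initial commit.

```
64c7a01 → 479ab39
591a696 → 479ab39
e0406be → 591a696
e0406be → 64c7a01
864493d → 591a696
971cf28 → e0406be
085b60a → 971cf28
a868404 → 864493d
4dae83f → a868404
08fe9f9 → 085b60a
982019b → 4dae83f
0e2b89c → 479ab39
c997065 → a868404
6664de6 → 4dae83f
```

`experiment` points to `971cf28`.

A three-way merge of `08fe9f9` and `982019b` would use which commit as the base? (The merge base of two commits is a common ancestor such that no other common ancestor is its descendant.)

591a696

Ancestors of 08fe9f9: {085b60a, 08fe9f9, 479ab39, 591a696, 64c7a01, 971cf28, e0406be}.
Ancestors of 982019b: {479ab39, 4dae83f, 591a696, 864493d, 982019b, a868404}.
Common ancestors: {479ab39, 591a696}.
Among these, 591a696 is not an ancestor of any other common ancestor — it is the merge base.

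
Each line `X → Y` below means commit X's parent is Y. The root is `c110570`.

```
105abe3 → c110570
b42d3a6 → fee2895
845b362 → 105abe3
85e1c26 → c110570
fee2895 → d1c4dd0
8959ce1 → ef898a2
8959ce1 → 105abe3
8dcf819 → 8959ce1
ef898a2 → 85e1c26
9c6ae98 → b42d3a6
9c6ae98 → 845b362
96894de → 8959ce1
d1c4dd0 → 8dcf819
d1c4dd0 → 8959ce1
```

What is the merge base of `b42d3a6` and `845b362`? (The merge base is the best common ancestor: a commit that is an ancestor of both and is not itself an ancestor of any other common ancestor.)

Ancestors of b42d3a6: {105abe3, 85e1c26, 8959ce1, 8dcf819, b42d3a6, c110570, d1c4dd0, ef898a2, fee2895}.
Ancestors of 845b362: {105abe3, 845b362, c110570}.
Common ancestors: {105abe3, c110570}.
Among these, 105abe3 is not an ancestor of any other common ancestor — it is the merge base.

105abe3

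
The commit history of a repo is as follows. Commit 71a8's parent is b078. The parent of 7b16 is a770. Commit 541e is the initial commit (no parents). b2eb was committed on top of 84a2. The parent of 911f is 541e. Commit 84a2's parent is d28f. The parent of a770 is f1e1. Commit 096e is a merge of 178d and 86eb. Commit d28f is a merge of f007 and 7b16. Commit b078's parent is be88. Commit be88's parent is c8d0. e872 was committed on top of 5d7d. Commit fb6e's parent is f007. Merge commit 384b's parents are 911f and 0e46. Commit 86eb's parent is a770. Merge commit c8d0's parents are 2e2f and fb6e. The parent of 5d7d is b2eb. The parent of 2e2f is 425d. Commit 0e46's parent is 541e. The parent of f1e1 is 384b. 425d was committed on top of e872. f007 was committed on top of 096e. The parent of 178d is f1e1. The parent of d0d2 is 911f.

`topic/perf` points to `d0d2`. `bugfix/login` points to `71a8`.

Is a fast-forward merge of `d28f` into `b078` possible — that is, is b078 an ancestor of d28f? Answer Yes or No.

A fast-forward from b078 to d28f is possible iff b078 is an ancestor of d28f.
Ancestors of d28f: {096e, 0e46, 178d, 384b, 541e, 7b16, 86eb, 911f, a770, d28f, f007, f1e1}.
b078 is not among them, so fast-forward is not possible.

No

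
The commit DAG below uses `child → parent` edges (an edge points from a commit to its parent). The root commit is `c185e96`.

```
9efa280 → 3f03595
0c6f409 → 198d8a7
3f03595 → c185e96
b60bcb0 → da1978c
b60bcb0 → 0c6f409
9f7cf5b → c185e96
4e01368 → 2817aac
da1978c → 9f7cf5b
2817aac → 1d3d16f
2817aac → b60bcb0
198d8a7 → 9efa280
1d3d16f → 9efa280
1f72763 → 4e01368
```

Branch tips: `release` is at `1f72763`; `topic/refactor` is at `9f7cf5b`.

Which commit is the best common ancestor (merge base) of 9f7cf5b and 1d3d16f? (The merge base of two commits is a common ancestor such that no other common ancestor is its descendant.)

c185e96

Ancestors of 9f7cf5b: {9f7cf5b, c185e96}.
Ancestors of 1d3d16f: {1d3d16f, 3f03595, 9efa280, c185e96}.
Common ancestors: {c185e96}.
The only common ancestor is c185e96, so it is the merge base.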